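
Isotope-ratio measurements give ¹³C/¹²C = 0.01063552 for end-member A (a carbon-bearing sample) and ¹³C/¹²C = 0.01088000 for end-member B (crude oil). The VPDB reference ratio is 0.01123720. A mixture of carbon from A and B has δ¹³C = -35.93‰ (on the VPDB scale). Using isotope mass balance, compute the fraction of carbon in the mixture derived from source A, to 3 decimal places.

0.190

δ_A = (0.01063552/0.01123720 − 1)×1000 = (0.946456 − 1)×1000 = -53.544‰
δ_B = (0.01088000/0.01123720 − 1)×1000 = (0.968213 − 1)×1000 = -31.787‰
f_A = (δ_mix − δ_B)/(δ_A − δ_B) = (-35.93 − (-31.787))/(-53.544 − (-31.787))
f_A = -4.143 / -21.756 = 0.1904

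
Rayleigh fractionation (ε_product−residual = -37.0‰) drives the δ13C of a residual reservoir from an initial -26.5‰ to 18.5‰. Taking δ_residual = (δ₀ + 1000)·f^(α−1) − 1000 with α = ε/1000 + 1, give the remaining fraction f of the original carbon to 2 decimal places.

0.29

α − 1 = ε/1000 = -0.0370
(δ_res + 1000)/(δ₀ + 1000) = (18.5 + 1000)/(-26.5 + 1000) = 1018.5/973.5 = 1.046225
f = 1.046225^(1/-0.0370) = exp(ln(1.046225)/-0.0370) = exp(0.04519/-0.0370)
f = exp(-1.2213) = 0.2948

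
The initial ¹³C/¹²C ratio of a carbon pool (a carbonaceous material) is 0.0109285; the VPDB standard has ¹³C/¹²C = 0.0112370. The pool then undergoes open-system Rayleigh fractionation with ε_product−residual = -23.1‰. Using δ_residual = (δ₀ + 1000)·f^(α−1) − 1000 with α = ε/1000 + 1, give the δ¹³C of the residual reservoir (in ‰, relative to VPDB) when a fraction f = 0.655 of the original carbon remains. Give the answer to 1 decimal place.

δ₀ = (0.0109285/0.0112370 − 1)×1000 = (0.972546 − 1)×1000 = -27.454‰
α − 1 = ε/1000 = -0.0231
f^(α−1) = 0.655^(-0.0231) = 1.009822
δ_res = (-27.454 + 1000) × 1.009822 − 1000 = 982.098 − 1000 = -17.90‰

-17.9‰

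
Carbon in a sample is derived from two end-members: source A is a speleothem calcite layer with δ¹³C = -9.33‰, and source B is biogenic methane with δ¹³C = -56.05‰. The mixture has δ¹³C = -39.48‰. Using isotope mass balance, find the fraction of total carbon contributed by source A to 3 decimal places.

0.355

δ_mix = f_A·δ_A + (1 − f_A)·δ_B  ⇒  f_A = (δ_mix − δ_B)/(δ_A − δ_B)
f_A = (-39.48 − (-56.05)) / (-9.33 − (-56.05))
f_A = 16.57 / 46.72 = 0.3547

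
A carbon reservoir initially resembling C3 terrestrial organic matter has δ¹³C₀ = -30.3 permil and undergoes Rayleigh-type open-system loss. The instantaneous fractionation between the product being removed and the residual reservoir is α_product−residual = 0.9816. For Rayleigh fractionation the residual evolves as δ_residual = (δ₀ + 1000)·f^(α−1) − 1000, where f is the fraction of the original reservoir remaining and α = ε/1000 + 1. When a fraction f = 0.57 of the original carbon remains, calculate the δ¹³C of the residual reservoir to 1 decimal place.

-20.2 permil

Rayleigh residual: δ_res = (δ₀ + 1000)·f^(α−1) − 1000
α − 1 = -0.01840
f^(α−1) = 0.57^(-0.01840) = 1.010397
δ_res = (-30.3 + 1000) × 1.010397 − 1000 = 979.782 − 1000 = -20.22 permil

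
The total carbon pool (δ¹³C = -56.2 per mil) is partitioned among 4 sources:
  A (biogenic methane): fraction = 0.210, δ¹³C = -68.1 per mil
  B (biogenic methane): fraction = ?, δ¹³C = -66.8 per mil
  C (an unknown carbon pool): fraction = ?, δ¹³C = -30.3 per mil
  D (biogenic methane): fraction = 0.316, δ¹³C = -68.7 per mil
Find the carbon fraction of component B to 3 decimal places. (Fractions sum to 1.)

0.160

Let f_B and f_C be the unknown fractions; fractions sum to 1 so f_B + f_C = 0.474.
Mass balance: Σ fᵢ·δᵢ = δ_bulk ⇒ f_B·(-66.8) + f_C·(-30.3) = -56.2 − (-36.010) = -20.190
Substitute f_C = 0.474 − f_B:
f_B·(-66.8 − -30.3) = -20.190 − 0.474×(-30.3) = -5.828
f_B = -5.828 / -36.5 = 0.1597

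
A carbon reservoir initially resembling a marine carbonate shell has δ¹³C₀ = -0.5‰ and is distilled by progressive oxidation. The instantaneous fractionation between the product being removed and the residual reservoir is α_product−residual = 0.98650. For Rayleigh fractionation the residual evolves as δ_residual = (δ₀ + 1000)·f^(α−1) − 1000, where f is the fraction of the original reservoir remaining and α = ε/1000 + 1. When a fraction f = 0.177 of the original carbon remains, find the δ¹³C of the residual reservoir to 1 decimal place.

23.1‰

Rayleigh residual: δ_res = (δ₀ + 1000)·f^(α−1) − 1000
α − 1 = -0.01350
f^(α−1) = 0.177^(-0.01350) = 1.023652
δ_res = (-0.5 + 1000) × 1.023652 − 1000 = 1023.140 − 1000 = 23.14‰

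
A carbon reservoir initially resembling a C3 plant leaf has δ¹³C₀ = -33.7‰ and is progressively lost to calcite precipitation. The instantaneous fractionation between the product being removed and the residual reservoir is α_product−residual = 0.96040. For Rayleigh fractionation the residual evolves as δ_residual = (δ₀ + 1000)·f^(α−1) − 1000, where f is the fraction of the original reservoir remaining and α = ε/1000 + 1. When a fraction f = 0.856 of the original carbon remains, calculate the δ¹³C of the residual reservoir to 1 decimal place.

Rayleigh residual: δ_res = (δ₀ + 1000)·f^(α−1) − 1000
α − 1 = -0.03960
f^(α−1) = 0.856^(-0.03960) = 1.006176
δ_res = (-33.7 + 1000) × 1.006176 − 1000 = 972.268 − 1000 = -27.73‰

-27.7‰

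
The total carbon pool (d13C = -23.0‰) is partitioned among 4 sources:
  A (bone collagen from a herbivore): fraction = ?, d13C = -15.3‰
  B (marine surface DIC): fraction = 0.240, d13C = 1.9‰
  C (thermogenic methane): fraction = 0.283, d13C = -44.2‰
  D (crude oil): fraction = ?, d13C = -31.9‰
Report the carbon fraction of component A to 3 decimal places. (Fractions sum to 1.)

Let f_A and f_D be the unknown fractions; fractions sum to 1 so f_A + f_D = 0.477.
Mass balance: Σ fᵢ·δᵢ = δ_bulk ⇒ f_A·(-15.3) + f_D·(-31.9) = -23.0 − (-12.053) = -10.947
Substitute f_D = 0.477 − f_A:
f_A·(-15.3 − -31.9) = -10.947 − 0.477×(-31.9) = 4.269
f_A = 4.269 / 16.6 = 0.2572

0.257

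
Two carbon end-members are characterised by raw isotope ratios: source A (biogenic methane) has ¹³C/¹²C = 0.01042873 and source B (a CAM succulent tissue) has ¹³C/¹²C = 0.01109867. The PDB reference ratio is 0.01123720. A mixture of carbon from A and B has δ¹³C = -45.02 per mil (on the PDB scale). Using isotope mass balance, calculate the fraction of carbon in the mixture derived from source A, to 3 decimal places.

δ_A = (0.01042873/0.01123720 − 1)×1000 = (0.928054 − 1)×1000 = -71.946 per mil
δ_B = (0.01109867/0.01123720 − 1)×1000 = (0.987672 − 1)×1000 = -12.328 per mil
f_A = (δ_mix − δ_B)/(δ_A − δ_B) = (-45.02 − (-12.328))/(-71.946 − (-12.328))
f_A = -32.692 / -59.618 = 0.5484

0.548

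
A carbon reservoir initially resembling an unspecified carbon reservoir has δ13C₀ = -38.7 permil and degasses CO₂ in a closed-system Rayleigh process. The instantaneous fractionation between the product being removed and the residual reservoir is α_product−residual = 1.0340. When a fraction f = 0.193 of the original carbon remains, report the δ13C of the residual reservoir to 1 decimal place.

-91.0 permil

Rayleigh residual: δ_res = (δ₀ + 1000)·f^(α−1) − 1000
α − 1 = 0.03400
f^(α−1) = 0.193^(0.03400) = 0.945603
δ_res = (-38.7 + 1000) × 0.945603 − 1000 = 909.008 − 1000 = -90.99 permil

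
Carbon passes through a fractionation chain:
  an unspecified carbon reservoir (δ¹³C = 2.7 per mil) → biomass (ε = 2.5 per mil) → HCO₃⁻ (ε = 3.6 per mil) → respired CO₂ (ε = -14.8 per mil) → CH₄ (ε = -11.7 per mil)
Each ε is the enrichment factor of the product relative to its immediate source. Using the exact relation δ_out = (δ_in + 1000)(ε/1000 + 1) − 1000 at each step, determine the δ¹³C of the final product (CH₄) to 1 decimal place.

-17.7 per mil

step 1: δ = (2.70 + 1000)·(2.5/1000 + 1) − 1000 = 5.21 per mil
step 2: δ = (5.21 + 1000)·(3.6/1000 + 1) − 1000 = 8.83 per mil
step 3: δ = (8.83 + 1000)·(-14.8/1000 + 1) − 1000 = -6.11 per mil
step 4: δ = (-6.11 + 1000)·(-11.7/1000 + 1) − 1000 = -17.73 per mil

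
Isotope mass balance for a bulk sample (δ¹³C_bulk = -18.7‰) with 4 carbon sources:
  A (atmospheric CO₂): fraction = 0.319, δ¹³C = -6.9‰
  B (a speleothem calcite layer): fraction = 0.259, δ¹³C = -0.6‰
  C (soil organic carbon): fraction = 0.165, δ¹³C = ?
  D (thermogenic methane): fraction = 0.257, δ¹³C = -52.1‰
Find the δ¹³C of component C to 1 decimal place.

-17.9‰

Isotope mass balance: δ_bulk = Σ fᵢ·δᵢ.
-18.7 = 0.319×(-6.9) + 0.259×(-0.6) + 0.165×δ_C + 0.257×(-52.1)
0.165·δ_C = -18.7 − (-15.746) = -2.954
δ_C = -2.954 / 0.165 = -17.90‰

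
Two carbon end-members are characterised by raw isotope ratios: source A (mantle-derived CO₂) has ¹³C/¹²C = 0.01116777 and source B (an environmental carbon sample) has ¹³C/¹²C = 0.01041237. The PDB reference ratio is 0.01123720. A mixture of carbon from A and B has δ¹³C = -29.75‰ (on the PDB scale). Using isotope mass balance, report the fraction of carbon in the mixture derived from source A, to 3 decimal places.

δ_A = (0.01116777/0.01123720 − 1)×1000 = (0.993821 − 1)×1000 = -6.179‰
δ_B = (0.01041237/0.01123720 − 1)×1000 = (0.926598 − 1)×1000 = -73.402‰
f_A = (δ_mix − δ_B)/(δ_A − δ_B) = (-29.75 − (-73.402))/(-6.179 − (-73.402))
f_A = 43.652 / 67.223 = 0.6494

0.649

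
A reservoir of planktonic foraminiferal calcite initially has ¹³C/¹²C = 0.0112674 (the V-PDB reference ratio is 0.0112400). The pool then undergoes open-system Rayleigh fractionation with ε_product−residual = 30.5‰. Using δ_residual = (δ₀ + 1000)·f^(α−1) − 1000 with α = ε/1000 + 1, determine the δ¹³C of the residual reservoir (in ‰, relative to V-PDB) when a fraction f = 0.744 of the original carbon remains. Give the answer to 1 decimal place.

δ₀ = (0.0112674/0.0112400 − 1)×1000 = (1.002438 − 1)×1000 = 2.438‰
α − 1 = ε/1000 = 0.0305
f^(α−1) = 0.744^(0.0305) = 0.991021
δ_res = (2.438 + 1000) × 0.991021 − 1000 = 993.437 − 1000 = -6.56‰

-6.6‰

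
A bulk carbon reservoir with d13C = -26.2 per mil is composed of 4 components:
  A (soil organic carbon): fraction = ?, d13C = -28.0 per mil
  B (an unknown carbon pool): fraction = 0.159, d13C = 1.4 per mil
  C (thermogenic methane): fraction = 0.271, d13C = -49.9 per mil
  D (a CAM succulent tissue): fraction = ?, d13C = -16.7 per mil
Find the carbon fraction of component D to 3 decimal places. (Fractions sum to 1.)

0.271

Let f_D and f_A be the unknown fractions; fractions sum to 1 so f_D + f_A = 0.570.
Mass balance: Σ fᵢ·δᵢ = δ_bulk ⇒ f_D·(-16.7) + f_A·(-28.0) = -26.2 − (-13.300) = -12.900
Substitute f_A = 0.570 − f_D:
f_D·(-16.7 − -28.0) = -12.900 − 0.570×(-28.0) = 3.060
f_D = 3.060 / 11.3 = 0.2708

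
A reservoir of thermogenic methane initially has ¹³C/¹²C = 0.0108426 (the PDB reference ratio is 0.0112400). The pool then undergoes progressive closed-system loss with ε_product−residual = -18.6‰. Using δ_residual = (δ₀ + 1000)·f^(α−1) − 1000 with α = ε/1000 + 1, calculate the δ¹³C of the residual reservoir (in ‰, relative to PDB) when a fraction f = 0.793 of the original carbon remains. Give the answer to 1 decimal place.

δ₀ = (0.0108426/0.0112400 − 1)×1000 = (0.964644 − 1)×1000 = -35.356‰
α − 1 = ε/1000 = -0.0186
f^(α−1) = 0.793^(-0.0186) = 1.004323
δ_res = (-35.356 + 1000) × 1.004323 − 1000 = 968.815 − 1000 = -31.19‰

-31.2‰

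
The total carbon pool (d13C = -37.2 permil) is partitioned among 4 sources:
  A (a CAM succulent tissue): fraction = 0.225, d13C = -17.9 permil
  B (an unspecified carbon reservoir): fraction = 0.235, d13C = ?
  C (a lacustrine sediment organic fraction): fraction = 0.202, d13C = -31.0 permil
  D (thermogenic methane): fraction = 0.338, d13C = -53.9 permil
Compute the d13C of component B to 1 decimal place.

-37.0 permil

Isotope mass balance: δ_bulk = Σ fᵢ·δᵢ.
-37.2 = 0.225×(-17.9) + 0.235×δ_B + 0.202×(-31.0) + 0.338×(-53.9)
0.235·δ_B = -37.2 − (-28.508) = -8.692
δ_B = -8.692 / 0.235 = -36.99 permil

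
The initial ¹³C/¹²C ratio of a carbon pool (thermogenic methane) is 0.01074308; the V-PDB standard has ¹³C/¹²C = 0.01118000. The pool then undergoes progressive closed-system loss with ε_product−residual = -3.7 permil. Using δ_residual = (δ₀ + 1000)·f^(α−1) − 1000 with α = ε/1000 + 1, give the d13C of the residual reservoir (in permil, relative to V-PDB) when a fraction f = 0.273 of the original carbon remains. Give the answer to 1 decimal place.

δ₀ = (0.01074308/0.01118000 − 1)×1000 = (0.960919 − 1)×1000 = -39.081 permil
α − 1 = ε/1000 = -0.0037
f^(α−1) = 0.273^(-0.0037) = 1.004815
δ_res = (-39.081 + 1000) × 1.004815 − 1000 = 965.547 − 1000 = -34.45 permil

-34.5 permil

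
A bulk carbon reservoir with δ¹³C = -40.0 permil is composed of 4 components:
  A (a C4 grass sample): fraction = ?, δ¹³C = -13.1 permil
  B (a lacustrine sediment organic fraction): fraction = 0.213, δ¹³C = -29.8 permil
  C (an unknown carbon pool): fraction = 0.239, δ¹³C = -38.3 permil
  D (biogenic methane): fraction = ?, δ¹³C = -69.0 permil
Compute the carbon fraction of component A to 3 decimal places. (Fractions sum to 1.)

0.238

Let f_A and f_D be the unknown fractions; fractions sum to 1 so f_A + f_D = 0.548.
Mass balance: Σ fᵢ·δᵢ = δ_bulk ⇒ f_A·(-13.1) + f_D·(-69.0) = -40.0 − (-15.501) = -24.499
Substitute f_D = 0.548 − f_A:
f_A·(-13.1 − -69.0) = -24.499 − 0.548×(-69.0) = 13.313
f_A = 13.313 / 55.9 = 0.2382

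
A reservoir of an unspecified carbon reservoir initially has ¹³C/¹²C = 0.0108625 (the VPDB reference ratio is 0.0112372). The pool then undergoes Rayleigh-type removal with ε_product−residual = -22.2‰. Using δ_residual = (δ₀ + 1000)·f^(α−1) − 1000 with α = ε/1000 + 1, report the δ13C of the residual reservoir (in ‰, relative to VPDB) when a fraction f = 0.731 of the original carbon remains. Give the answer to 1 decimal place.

δ₀ = (0.0108625/0.0112372 − 1)×1000 = (0.966655 − 1)×1000 = -33.345‰
α − 1 = ε/1000 = -0.0222
f^(α−1) = 0.731^(-0.0222) = 1.006980
δ_res = (-33.345 + 1000) × 1.006980 − 1000 = 973.403 − 1000 = -26.60‰

-26.6‰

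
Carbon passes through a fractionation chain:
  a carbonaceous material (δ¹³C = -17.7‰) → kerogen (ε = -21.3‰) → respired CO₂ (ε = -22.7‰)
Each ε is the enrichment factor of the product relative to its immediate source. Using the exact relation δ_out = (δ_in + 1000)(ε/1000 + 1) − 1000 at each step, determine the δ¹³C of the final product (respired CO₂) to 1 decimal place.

step 1: δ = (-17.70 + 1000)·(-21.3/1000 + 1) − 1000 = -38.62‰
step 2: δ = (-38.62 + 1000)·(-22.7/1000 + 1) − 1000 = -60.45‰

-60.4‰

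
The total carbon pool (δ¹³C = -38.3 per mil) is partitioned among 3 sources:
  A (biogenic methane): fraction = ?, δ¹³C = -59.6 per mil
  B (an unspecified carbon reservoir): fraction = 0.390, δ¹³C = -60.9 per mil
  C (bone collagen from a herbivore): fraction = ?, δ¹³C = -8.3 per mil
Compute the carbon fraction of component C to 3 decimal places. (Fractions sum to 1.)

0.425

Let f_C and f_A be the unknown fractions; fractions sum to 1 so f_C + f_A = 0.610.
Mass balance: Σ fᵢ·δᵢ = δ_bulk ⇒ f_C·(-8.3) + f_A·(-59.6) = -38.3 − (-23.751) = -14.549
Substitute f_A = 0.610 − f_C:
f_C·(-8.3 − -59.6) = -14.549 − 0.610×(-59.6) = 21.807
f_C = 21.807 / 51.3 = 0.4251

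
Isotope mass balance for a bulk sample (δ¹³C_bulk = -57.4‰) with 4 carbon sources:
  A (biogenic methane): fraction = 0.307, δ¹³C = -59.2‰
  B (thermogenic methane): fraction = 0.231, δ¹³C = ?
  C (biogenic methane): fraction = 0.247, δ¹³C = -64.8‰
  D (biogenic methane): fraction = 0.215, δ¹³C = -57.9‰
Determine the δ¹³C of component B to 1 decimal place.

-46.6‰

Isotope mass balance: δ_bulk = Σ fᵢ·δᵢ.
-57.4 = 0.307×(-59.2) + 0.231×δ_B + 0.247×(-64.8) + 0.215×(-57.9)
0.231·δ_B = -57.4 − (-46.629) = -10.771
δ_B = -10.771 / 0.231 = -46.63‰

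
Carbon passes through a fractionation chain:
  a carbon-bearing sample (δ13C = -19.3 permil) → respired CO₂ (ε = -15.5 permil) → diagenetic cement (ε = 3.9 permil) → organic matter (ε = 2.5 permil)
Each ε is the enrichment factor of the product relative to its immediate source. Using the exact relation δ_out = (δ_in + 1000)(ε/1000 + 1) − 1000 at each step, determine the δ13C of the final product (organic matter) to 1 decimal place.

-28.3 permil

step 1: δ = (-19.30 + 1000)·(-15.5/1000 + 1) − 1000 = -34.50 permil
step 2: δ = (-34.50 + 1000)·(3.9/1000 + 1) − 1000 = -30.74 permil
step 3: δ = (-30.74 + 1000)·(2.5/1000 + 1) − 1000 = -28.31 permil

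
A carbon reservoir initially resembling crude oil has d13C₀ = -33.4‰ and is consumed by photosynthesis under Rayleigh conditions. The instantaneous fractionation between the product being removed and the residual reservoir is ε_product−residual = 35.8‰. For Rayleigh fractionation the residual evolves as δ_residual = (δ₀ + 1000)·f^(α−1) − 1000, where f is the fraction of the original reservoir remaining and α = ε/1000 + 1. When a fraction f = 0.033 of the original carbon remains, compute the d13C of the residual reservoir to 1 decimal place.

-144.5‰

Rayleigh residual: δ_res = (δ₀ + 1000)·f^(α−1) − 1000
α = ε/1000 + 1 = 1.03580, so α − 1 = 0.03580
f^(α−1) = 0.033^(0.03580) = 0.885040
δ_res = (-33.4 + 1000) × 0.885040 − 1000 = 855.479 − 1000 = -144.52‰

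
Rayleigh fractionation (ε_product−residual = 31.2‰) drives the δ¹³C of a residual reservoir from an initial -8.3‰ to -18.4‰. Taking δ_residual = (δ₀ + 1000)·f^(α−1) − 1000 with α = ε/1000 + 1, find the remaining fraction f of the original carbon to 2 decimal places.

α − 1 = ε/1000 = 0.0312
(δ_res + 1000)/(δ₀ + 1000) = (-18.4 + 1000)/(-8.3 + 1000) = 981.6/991.7 = 0.989815
f = 0.989815^(1/0.0312) = exp(ln(0.989815)/0.0312) = exp(-0.01024/0.0312)
f = exp(-0.3281) = 0.7203

0.72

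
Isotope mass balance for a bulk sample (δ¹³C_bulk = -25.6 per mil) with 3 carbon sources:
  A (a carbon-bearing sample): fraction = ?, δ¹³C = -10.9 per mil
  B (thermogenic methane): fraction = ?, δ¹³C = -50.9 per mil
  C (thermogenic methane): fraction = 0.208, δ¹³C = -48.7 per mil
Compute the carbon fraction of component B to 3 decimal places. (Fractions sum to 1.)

0.171

Let f_B and f_A be the unknown fractions; fractions sum to 1 so f_B + f_A = 0.792.
Mass balance: Σ fᵢ·δᵢ = δ_bulk ⇒ f_B·(-50.9) + f_A·(-10.9) = -25.6 − (-10.130) = -15.470
Substitute f_A = 0.792 − f_B:
f_B·(-50.9 − -10.9) = -15.470 − 0.792×(-10.9) = -6.838
f_B = -6.838 / -40.0 = 0.1709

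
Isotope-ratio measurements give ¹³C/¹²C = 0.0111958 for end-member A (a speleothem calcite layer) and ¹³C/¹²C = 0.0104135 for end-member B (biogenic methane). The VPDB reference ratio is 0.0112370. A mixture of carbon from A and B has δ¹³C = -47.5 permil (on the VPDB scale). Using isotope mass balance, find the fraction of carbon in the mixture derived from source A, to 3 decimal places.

δ_A = (0.0111958/0.0112370 − 1)×1000 = (0.996334 − 1)×1000 = -3.666 permil
δ_B = (0.0104135/0.0112370 − 1)×1000 = (0.926715 − 1)×1000 = -73.285 permil
f_A = (δ_mix − δ_B)/(δ_A − δ_B) = (-47.5 − (-73.285))/(-3.666 − (-73.285))
f_A = 25.785 / 69.618 = 0.3704

0.370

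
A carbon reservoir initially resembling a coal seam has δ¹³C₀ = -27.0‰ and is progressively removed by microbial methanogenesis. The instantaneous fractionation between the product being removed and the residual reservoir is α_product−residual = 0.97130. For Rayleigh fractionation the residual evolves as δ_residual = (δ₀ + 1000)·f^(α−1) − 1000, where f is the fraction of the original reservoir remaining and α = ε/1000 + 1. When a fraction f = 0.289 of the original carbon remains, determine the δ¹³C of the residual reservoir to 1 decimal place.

8.3‰

Rayleigh residual: δ_res = (δ₀ + 1000)·f^(α−1) − 1000
α − 1 = -0.02870
f^(α−1) = 0.289^(-0.02870) = 1.036268
δ_res = (-27.0 + 1000) × 1.036268 − 1000 = 1008.289 − 1000 = 8.29‰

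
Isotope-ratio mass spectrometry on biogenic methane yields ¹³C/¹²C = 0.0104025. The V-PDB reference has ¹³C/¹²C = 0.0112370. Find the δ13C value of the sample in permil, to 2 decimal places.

-74.26 permil

δ13C = (R_sample / R_standard − 1) × 1000
R_sample / R_standard = 0.0104025 / 0.0112370 = 0.925736
δ13C = (0.925736 − 1) × 1000 = -74.264 permil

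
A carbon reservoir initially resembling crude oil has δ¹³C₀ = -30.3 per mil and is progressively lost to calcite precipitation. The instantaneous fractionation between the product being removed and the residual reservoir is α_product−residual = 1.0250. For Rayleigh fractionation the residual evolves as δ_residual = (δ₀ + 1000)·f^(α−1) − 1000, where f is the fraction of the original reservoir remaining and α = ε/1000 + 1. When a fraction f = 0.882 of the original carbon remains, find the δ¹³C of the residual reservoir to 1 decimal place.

Rayleigh residual: δ_res = (δ₀ + 1000)·f^(α−1) − 1000
α − 1 = 0.02500
f^(α−1) = 0.882^(0.02500) = 0.996866
δ_res = (-30.3 + 1000) × 0.996866 − 1000 = 966.661 − 1000 = -33.34 per mil

-33.3 per mil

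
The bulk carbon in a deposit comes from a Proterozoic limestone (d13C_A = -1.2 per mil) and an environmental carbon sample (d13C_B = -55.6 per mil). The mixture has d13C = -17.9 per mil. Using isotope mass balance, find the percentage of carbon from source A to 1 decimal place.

69.3%

δ_mix = f_A·δ_A + (1 − f_A)·δ_B  ⇒  f_A = (δ_mix − δ_B)/(δ_A − δ_B)
f_A = (-17.9 − (-55.6)) / (-1.2 − (-55.6))
f_A = 37.7 / 54.4 = 0.6930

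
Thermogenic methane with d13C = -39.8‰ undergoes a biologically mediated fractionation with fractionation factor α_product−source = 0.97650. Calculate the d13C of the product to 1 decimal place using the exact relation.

δ_product = (δ_source + 1000)·α − 1000
δ_product = (-39.8 + 1000) × 0.97650 − 1000
δ_product = 937.635 − 1000 = -62.36‰

-62.4‰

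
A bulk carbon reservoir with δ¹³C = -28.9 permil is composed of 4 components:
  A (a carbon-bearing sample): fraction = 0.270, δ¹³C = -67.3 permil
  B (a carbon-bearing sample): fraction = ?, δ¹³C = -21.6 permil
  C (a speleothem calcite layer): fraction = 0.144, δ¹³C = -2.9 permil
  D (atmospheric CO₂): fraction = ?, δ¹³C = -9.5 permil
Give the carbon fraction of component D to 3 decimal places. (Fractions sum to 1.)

Let f_D and f_B be the unknown fractions; fractions sum to 1 so f_D + f_B = 0.586.
Mass balance: Σ fᵢ·δᵢ = δ_bulk ⇒ f_D·(-9.5) + f_B·(-21.6) = -28.9 − (-18.589) = -10.311
Substitute f_B = 0.586 − f_D:
f_D·(-9.5 − -21.6) = -10.311 − 0.586×(-21.6) = 2.346
f_D = 2.346 / 12.1 = 0.1939

0.194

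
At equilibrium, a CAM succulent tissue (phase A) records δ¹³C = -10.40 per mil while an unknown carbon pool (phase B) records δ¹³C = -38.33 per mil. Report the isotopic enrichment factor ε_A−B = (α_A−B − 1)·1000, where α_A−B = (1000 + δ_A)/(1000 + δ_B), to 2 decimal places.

29.04 per mil

α_A−B = (1000 + -10.40) / (1000 + -38.33) = 989.60 / 961.67 = 1.029043
ε_A−B = (1.029043 − 1) × 1000 = 29.043 per mil
(The approximation ε ≈ δ_A − δ_B would give 27.93 per mil.)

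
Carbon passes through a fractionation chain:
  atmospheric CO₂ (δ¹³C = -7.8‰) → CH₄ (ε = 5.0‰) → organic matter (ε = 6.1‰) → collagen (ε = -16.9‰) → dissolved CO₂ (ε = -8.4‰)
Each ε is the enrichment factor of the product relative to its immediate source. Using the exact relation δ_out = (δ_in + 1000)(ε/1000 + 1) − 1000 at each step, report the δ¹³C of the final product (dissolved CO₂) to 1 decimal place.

-22.0‰

step 1: δ = (-7.80 + 1000)·(5.0/1000 + 1) − 1000 = -2.84‰
step 2: δ = (-2.84 + 1000)·(6.1/1000 + 1) − 1000 = 3.24‰
step 3: δ = (3.24 + 1000)·(-16.9/1000 + 1) − 1000 = -13.71‰
step 4: δ = (-13.71 + 1000)·(-8.4/1000 + 1) − 1000 = -22.00‰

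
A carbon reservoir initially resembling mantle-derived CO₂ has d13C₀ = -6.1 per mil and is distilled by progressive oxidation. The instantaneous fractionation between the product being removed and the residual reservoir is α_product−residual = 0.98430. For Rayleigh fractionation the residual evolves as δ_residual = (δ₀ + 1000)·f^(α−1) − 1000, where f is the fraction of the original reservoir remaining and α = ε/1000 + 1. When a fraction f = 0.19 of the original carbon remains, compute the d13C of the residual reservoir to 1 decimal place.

20.2 per mil

Rayleigh residual: δ_res = (δ₀ + 1000)·f^(α−1) − 1000
α − 1 = -0.01570
f^(α−1) = 0.19^(-0.01570) = 1.026416
δ_res = (-6.1 + 1000) × 1.026416 − 1000 = 1020.155 − 1000 = 20.16 per mil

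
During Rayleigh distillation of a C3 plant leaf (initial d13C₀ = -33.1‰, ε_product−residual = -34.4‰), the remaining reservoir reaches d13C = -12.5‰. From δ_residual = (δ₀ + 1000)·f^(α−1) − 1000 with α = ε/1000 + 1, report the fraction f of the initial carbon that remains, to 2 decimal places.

0.54

α − 1 = ε/1000 = -0.0344
(δ_res + 1000)/(δ₀ + 1000) = (-12.5 + 1000)/(-33.1 + 1000) = 987.5/966.9 = 1.021305
f = 1.021305^(1/-0.0344) = exp(ln(1.021305)/-0.0344) = exp(0.02108/-0.0344)
f = exp(-0.6128) = 0.5418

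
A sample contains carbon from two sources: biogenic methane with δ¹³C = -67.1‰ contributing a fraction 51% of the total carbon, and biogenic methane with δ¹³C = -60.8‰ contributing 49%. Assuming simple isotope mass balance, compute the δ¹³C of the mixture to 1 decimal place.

δ_mix = f_A·δ_A + f_B·δ_B
δ_mix = 0.51 × (-67.1) + 0.49 × (-60.8)
δ_mix = -34.22 + -29.79 = -64.01‰

-64.0‰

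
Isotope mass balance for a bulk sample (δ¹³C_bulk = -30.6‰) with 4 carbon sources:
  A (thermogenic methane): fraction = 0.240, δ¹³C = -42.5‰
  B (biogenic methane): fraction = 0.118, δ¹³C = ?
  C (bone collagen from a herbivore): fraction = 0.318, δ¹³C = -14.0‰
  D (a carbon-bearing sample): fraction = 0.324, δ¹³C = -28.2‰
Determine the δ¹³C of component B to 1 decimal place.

Isotope mass balance: δ_bulk = Σ fᵢ·δᵢ.
-30.6 = 0.240×(-42.5) + 0.118×δ_B + 0.318×(-14.0) + 0.324×(-28.2)
0.118·δ_B = -30.6 − (-23.789) = -6.811
δ_B = -6.811 / 0.118 = -57.72‰

-57.7‰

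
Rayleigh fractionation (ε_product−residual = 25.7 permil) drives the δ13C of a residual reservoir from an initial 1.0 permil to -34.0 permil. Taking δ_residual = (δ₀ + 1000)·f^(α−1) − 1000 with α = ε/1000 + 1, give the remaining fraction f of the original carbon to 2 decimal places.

α − 1 = ε/1000 = 0.0257
(δ_res + 1000)/(δ₀ + 1000) = (-34.0 + 1000)/(1.0 + 1000) = 966.0/1001.0 = 0.965035
f = 0.965035^(1/0.0257) = exp(ln(0.965035)/0.0257) = exp(-0.03559/0.0257)
f = exp(-1.3849) = 0.2504

0.25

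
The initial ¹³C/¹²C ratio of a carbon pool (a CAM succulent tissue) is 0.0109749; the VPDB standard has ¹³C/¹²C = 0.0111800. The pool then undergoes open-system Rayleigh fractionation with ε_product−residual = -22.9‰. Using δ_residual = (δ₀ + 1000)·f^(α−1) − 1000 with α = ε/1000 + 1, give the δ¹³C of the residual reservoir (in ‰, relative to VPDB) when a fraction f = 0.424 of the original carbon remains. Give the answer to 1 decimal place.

δ₀ = (0.0109749/0.0111800 − 1)×1000 = (0.981655 − 1)×1000 = -18.345‰
α − 1 = ε/1000 = -0.0229
f^(α−1) = 0.424^(-0.0229) = 1.019843
δ_res = (-18.345 + 1000) × 1.019843 − 1000 = 1001.134 − 1000 = 1.13‰

1.1‰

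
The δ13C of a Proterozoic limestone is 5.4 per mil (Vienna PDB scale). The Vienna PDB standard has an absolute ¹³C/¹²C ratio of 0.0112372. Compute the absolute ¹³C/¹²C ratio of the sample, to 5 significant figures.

R_sample = R_standard × (δ13C/1000 + 1)
R_sample = 0.0112372 × (5.4/1000 + 1) = 0.0112372 × 1.005400
R_sample = 0.0112979

0.011298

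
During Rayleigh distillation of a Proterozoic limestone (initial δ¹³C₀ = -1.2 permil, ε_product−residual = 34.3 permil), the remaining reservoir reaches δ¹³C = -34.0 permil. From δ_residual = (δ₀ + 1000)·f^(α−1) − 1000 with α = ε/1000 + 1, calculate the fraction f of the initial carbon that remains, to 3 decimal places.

α − 1 = ε/1000 = 0.0343
(δ_res + 1000)/(δ₀ + 1000) = (-34.0 + 1000)/(-1.2 + 1000) = 966.0/998.8 = 0.967161
f = 0.967161^(1/0.0343) = exp(ln(0.967161)/0.0343) = exp(-0.03339/0.0343)
f = exp(-0.9735) = 0.3778

0.378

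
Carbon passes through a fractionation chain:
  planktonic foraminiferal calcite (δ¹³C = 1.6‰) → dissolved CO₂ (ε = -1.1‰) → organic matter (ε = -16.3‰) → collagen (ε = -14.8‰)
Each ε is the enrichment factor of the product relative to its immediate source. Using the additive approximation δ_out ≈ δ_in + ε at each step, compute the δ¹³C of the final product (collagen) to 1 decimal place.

step 1: δ ≈ 1.6 + (-1.1) = 0.5‰
step 2: δ ≈ 0.5 + (-16.3) = -15.8‰
step 3: δ ≈ -15.8 + (-14.8) = -30.6‰

-30.6‰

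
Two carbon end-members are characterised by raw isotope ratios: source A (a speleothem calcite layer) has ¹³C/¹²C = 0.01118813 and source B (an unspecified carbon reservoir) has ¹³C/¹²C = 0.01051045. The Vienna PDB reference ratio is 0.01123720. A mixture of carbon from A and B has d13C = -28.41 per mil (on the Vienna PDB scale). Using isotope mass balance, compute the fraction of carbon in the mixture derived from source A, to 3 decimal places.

0.601

δ_A = (0.01118813/0.01123720 − 1)×1000 = (0.995633 − 1)×1000 = -4.367 per mil
δ_B = (0.01051045/0.01123720 − 1)×1000 = (0.935326 − 1)×1000 = -64.674 per mil
f_A = (δ_mix − δ_B)/(δ_A − δ_B) = (-28.41 − (-64.674))/(-4.367 − (-64.674))
f_A = 36.264 / 60.307 = 0.6013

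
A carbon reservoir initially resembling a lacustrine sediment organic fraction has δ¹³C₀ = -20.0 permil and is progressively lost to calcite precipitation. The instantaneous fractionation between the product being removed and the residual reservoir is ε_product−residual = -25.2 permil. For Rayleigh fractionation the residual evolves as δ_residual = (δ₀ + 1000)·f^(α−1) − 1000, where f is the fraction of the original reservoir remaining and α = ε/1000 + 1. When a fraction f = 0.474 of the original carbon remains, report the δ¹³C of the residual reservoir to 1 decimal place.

Rayleigh residual: δ_res = (δ₀ + 1000)·f^(α−1) − 1000
α = ε/1000 + 1 = 0.97480, so α − 1 = -0.02520
f^(α−1) = 0.474^(-0.02520) = 1.018991
δ_res = (-20.0 + 1000) × 1.018991 − 1000 = 998.611 − 1000 = -1.39 permil

-1.4 permil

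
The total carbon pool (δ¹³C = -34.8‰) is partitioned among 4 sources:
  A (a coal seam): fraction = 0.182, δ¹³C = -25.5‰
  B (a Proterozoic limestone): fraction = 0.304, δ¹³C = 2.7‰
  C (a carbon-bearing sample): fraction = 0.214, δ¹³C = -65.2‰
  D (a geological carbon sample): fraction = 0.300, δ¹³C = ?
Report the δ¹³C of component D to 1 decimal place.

Isotope mass balance: δ_bulk = Σ fᵢ·δᵢ.
-34.8 = 0.182×(-25.5) + 0.304×(2.7) + 0.214×(-65.2) + 0.300×δ_D
0.300·δ_D = -34.8 − (-17.773) = -17.027
δ_D = -17.027 / 0.300 = -56.76‰

-56.8‰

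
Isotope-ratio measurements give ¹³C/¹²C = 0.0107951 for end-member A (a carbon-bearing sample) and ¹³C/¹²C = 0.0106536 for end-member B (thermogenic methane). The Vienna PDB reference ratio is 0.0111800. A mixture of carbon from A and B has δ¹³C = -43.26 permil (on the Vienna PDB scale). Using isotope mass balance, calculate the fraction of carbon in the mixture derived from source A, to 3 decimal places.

δ_A = (0.0107951/0.0111800 − 1)×1000 = (0.965572 − 1)×1000 = -34.428 permil
δ_B = (0.0106536/0.0111800 − 1)×1000 = (0.952916 − 1)×1000 = -47.084 permil
f_A = (δ_mix − δ_B)/(δ_A − δ_B) = (-43.26 − (-47.084))/(-34.428 − (-47.084))
f_A = 3.824 / 12.657 = 0.3021

0.302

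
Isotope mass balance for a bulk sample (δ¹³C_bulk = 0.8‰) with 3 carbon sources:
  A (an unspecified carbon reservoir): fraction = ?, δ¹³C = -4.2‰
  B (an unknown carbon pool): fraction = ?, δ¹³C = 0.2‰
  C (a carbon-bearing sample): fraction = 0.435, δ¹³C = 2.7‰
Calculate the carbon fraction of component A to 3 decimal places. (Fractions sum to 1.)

Let f_A and f_B be the unknown fractions; fractions sum to 1 so f_A + f_B = 0.565.
Mass balance: Σ fᵢ·δᵢ = δ_bulk ⇒ f_A·(-4.2) + f_B·(0.2) = 0.8 − (1.175) = -0.375
Substitute f_B = 0.565 − f_A:
f_A·(-4.2 − 0.2) = -0.375 − 0.565×(0.2) = -0.488
f_A = -0.488 / -4.4 = 0.1108

0.111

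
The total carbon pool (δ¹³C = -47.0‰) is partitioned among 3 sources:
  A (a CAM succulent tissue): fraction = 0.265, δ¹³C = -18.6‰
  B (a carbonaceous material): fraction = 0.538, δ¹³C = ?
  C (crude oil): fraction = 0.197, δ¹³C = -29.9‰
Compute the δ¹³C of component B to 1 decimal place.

-67.3‰

Isotope mass balance: δ_bulk = Σ fᵢ·δᵢ.
-47.0 = 0.265×(-18.6) + 0.538×δ_B + 0.197×(-29.9)
0.538·δ_B = -47.0 − (-10.819) = -36.181
δ_B = -36.181 / 0.538 = -67.25‰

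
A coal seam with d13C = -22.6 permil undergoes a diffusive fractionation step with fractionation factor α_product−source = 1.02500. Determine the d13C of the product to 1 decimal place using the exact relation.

1.8 permil

δ_product = (δ_source + 1000)·α − 1000
δ_product = (-22.6 + 1000) × 1.02500 − 1000
δ_product = 1001.835 − 1000 = 1.83 permil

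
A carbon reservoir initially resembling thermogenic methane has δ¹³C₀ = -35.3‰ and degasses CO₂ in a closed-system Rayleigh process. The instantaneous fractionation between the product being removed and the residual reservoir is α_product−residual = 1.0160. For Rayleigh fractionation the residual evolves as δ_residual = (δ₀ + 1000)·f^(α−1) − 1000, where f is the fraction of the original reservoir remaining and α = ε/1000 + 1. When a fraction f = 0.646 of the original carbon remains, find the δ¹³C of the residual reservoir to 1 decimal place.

Rayleigh residual: δ_res = (δ₀ + 1000)·f^(α−1) − 1000
α − 1 = 0.01600
f^(α−1) = 0.646^(0.01600) = 0.993033
δ_res = (-35.3 + 1000) × 0.993033 − 1000 = 957.979 − 1000 = -42.02‰

-42.0‰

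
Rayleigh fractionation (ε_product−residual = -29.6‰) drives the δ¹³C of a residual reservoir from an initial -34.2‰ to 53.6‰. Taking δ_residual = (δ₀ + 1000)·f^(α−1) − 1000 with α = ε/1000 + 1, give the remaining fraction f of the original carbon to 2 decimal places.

0.05

α − 1 = ε/1000 = -0.0296
(δ_res + 1000)/(δ₀ + 1000) = (53.6 + 1000)/(-34.2 + 1000) = 1053.6/965.8 = 1.090909
f = 1.090909^(1/-0.0296) = exp(ln(1.090909)/-0.0296) = exp(0.08701/-0.0296)
f = exp(-2.9396) = 0.0529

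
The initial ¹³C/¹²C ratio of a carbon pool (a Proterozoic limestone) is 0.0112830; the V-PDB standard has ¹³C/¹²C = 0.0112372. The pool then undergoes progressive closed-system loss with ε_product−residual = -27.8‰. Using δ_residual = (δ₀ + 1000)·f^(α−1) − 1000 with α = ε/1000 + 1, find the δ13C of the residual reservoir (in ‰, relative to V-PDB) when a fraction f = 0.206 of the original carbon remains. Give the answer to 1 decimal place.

δ₀ = (0.0112830/0.0112372 − 1)×1000 = (1.004076 − 1)×1000 = 4.076‰
α − 1 = ε/1000 = -0.0278
f^(α−1) = 0.206^(-0.0278) = 1.044899
δ_res = (4.076 + 1000) × 1.044899 − 1000 = 1049.158 − 1000 = 49.16‰

49.2‰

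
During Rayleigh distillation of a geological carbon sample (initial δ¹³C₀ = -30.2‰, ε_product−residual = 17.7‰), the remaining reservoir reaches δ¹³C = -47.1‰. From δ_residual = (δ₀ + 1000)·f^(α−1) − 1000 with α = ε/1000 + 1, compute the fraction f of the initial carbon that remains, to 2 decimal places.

α − 1 = ε/1000 = 0.0177
(δ_res + 1000)/(δ₀ + 1000) = (-47.1 + 1000)/(-30.2 + 1000) = 952.9/969.8 = 0.982574
f = 0.982574^(1/0.0177) = exp(ln(0.982574)/0.0177) = exp(-0.01758/0.0177)
f = exp(-0.9932) = 0.3704

0.37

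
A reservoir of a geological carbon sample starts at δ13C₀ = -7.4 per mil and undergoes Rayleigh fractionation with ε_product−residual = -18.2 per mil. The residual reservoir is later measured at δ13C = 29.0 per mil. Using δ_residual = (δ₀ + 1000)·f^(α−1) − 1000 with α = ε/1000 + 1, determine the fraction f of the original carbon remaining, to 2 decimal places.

0.14

α − 1 = ε/1000 = -0.0182
(δ_res + 1000)/(δ₀ + 1000) = (29.0 + 1000)/(-7.4 + 1000) = 1029.0/992.6 = 1.036671
f = 1.036671^(1/-0.0182) = exp(ln(1.036671)/-0.0182) = exp(0.03601/-0.0182)
f = exp(-1.9788) = 0.1382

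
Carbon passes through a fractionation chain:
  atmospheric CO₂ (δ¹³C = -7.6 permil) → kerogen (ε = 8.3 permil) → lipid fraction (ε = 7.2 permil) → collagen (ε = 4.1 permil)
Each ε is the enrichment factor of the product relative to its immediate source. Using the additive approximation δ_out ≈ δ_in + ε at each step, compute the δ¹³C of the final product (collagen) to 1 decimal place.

step 1: δ ≈ -7.6 + (8.3) = 0.7 permil
step 2: δ ≈ 0.7 + (7.2) = 7.9 permil
step 3: δ ≈ 7.9 + (4.1) = 12.0 permil

12.0 permil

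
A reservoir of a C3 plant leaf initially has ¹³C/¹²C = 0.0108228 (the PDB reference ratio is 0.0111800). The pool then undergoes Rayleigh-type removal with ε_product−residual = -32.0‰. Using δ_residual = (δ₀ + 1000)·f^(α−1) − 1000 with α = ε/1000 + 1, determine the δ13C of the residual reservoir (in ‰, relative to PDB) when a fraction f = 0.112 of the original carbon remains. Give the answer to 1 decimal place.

38.3‰

δ₀ = (0.0108228/0.0111800 − 1)×1000 = (0.968050 − 1)×1000 = -31.950‰
α − 1 = ε/1000 = -0.0320
f^(α−1) = 0.112^(-0.0320) = 1.072568
δ_res = (-31.950 + 1000) × 1.072568 − 1000 = 1038.300 − 1000 = 38.30‰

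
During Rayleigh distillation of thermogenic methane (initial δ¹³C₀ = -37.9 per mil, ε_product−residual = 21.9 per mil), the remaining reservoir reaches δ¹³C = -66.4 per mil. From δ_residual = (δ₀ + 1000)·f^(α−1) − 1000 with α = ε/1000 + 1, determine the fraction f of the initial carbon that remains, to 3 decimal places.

α − 1 = ε/1000 = 0.0219
(δ_res + 1000)/(δ₀ + 1000) = (-66.4 + 1000)/(-37.9 + 1000) = 933.6/962.1 = 0.970377
f = 0.970377^(1/0.0219) = exp(ln(0.970377)/0.0219) = exp(-0.03007/0.0219)
f = exp(-1.3731) = 0.2533

0.253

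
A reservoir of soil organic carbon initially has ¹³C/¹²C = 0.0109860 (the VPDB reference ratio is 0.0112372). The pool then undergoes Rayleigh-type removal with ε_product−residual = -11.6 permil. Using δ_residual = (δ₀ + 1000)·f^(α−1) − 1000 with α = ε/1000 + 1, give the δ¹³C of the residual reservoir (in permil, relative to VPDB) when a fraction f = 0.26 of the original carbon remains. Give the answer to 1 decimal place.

δ₀ = (0.0109860/0.0112372 − 1)×1000 = (0.977646 − 1)×1000 = -22.354 permil
α − 1 = ε/1000 = -0.0116
f^(α−1) = 0.26^(-0.0116) = 1.015749
δ_res = (-22.354 + 1000) × 1.015749 − 1000 = 993.042 − 1000 = -6.96 permil

-7.0 permil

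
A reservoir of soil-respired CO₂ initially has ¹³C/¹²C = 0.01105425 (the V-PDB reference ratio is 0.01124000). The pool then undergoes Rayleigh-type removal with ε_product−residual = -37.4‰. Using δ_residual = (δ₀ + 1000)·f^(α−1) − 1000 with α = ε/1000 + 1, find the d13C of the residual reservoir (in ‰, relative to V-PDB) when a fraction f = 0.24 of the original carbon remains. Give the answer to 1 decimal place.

37.4‰

δ₀ = (0.01105425/0.01124000 − 1)×1000 = (0.983474 − 1)×1000 = -16.526‰
α − 1 = ε/1000 = -0.0374
f^(α−1) = 0.24^(-0.0374) = 1.054824
δ_res = (-16.526 + 1000) × 1.054824 − 1000 = 1037.392 − 1000 = 37.39‰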